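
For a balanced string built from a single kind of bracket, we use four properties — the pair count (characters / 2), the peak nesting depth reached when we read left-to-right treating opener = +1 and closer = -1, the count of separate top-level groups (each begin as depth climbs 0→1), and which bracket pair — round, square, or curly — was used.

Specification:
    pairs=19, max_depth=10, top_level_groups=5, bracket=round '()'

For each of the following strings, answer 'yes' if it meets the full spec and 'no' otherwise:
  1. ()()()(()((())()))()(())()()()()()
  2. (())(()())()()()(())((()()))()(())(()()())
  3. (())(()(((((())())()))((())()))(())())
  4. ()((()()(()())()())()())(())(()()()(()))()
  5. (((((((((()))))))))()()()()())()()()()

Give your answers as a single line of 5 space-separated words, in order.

Answer: no no no no yes

Derivation:
String 1 '()()()(()((())()))()(())()()()()()': depth seq [1 0 1 0 1 0 1 2 1 2 3 4 3 2 3 2 1 0 1 0 1 2 1 0 1 0 1 0 1 0 1 0 1 0]
  -> pairs=17 depth=4 groups=11 -> no
String 2 '(())(()())()()()(())((()()))()(())(()()())': depth seq [1 2 1 0 1 2 1 2 1 0 1 0 1 0 1 0 1 2 1 0 1 2 3 2 3 2 1 0 1 0 1 2 1 0 1 2 1 2 1 2 1 0]
  -> pairs=21 depth=3 groups=10 -> no
String 3 '(())(()(((((())())()))((())()))(())())': depth seq [1 2 1 0 1 2 1 2 3 4 5 6 7 6 5 6 5 4 5 4 3 2 3 4 5 4 3 4 3 2 1 2 3 2 1 2 1 0]
  -> pairs=19 depth=7 groups=2 -> no
String 4 '()((()()(()())()())()())(())(()()()(()))()': depth seq [1 0 1 2 3 2 3 2 3 4 3 4 3 2 3 2 3 2 1 2 1 2 1 0 1 2 1 0 1 2 1 2 1 2 1 2 3 2 1 0 1 0]
  -> pairs=21 depth=4 groups=5 -> no
String 5 '(((((((((()))))))))()()()()())()()()()': depth seq [1 2 3 4 5 6 7 8 9 10 9 8 7 6 5 4 3 2 1 2 1 2 1 2 1 2 1 2 1 0 1 0 1 0 1 0 1 0]
  -> pairs=19 depth=10 groups=5 -> yes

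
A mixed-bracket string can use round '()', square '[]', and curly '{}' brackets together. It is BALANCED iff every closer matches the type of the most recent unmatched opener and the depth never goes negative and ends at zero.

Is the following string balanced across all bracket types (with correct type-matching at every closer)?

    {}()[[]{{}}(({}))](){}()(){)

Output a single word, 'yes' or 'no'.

pos 0: push '{'; stack = {
pos 1: '}' matches '{'; pop; stack = (empty)
pos 2: push '('; stack = (
pos 3: ')' matches '('; pop; stack = (empty)
pos 4: push '['; stack = [
pos 5: push '['; stack = [[
pos 6: ']' matches '['; pop; stack = [
pos 7: push '{'; stack = [{
pos 8: push '{'; stack = [{{
pos 9: '}' matches '{'; pop; stack = [{
pos 10: '}' matches '{'; pop; stack = [
pos 11: push '('; stack = [(
pos 12: push '('; stack = [((
pos 13: push '{'; stack = [(({
pos 14: '}' matches '{'; pop; stack = [((
pos 15: ')' matches '('; pop; stack = [(
pos 16: ')' matches '('; pop; stack = [
pos 17: ']' matches '['; pop; stack = (empty)
pos 18: push '('; stack = (
pos 19: ')' matches '('; pop; stack = (empty)
pos 20: push '{'; stack = {
pos 21: '}' matches '{'; pop; stack = (empty)
pos 22: push '('; stack = (
pos 23: ')' matches '('; pop; stack = (empty)
pos 24: push '('; stack = (
pos 25: ')' matches '('; pop; stack = (empty)
pos 26: push '{'; stack = {
pos 27: saw closer ')' but top of stack is '{' (expected '}') → INVALID
Verdict: type mismatch at position 27: ')' closes '{' → no

Answer: no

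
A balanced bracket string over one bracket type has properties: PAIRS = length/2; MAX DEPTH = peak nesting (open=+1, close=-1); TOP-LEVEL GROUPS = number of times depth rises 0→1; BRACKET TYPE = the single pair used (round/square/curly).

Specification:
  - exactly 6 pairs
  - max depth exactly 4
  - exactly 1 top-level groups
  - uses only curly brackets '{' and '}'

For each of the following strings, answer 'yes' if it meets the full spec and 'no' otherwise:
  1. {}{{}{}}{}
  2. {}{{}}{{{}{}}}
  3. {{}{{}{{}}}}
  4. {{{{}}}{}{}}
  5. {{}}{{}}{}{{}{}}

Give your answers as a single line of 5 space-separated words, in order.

String 1 '{}{{}{}}{}': depth seq [1 0 1 2 1 2 1 0 1 0]
  -> pairs=5 depth=2 groups=3 -> no
String 2 '{}{{}}{{{}{}}}': depth seq [1 0 1 2 1 0 1 2 3 2 3 2 1 0]
  -> pairs=7 depth=3 groups=3 -> no
String 3 '{{}{{}{{}}}}': depth seq [1 2 1 2 3 2 3 4 3 2 1 0]
  -> pairs=6 depth=4 groups=1 -> yes
String 4 '{{{{}}}{}{}}': depth seq [1 2 3 4 3 2 1 2 1 2 1 0]
  -> pairs=6 depth=4 groups=1 -> yes
String 5 '{{}}{{}}{}{{}{}}': depth seq [1 2 1 0 1 2 1 0 1 0 1 2 1 2 1 0]
  -> pairs=8 depth=2 groups=4 -> no

Answer: no no yes yes no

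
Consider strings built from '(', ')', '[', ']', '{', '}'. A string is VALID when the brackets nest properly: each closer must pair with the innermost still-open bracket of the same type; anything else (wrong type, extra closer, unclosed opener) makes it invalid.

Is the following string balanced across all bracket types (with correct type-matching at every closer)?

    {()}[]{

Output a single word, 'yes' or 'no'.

pos 0: push '{'; stack = {
pos 1: push '('; stack = {(
pos 2: ')' matches '('; pop; stack = {
pos 3: '}' matches '{'; pop; stack = (empty)
pos 4: push '['; stack = [
pos 5: ']' matches '['; pop; stack = (empty)
pos 6: push '{'; stack = {
end: stack still non-empty ({) → INVALID
Verdict: unclosed openers at end: { → no

Answer: no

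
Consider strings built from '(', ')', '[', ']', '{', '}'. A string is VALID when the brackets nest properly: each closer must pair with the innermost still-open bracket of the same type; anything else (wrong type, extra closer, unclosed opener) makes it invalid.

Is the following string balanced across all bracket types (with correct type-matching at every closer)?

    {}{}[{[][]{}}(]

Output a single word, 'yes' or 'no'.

Answer: no

Derivation:
pos 0: push '{'; stack = {
pos 1: '}' matches '{'; pop; stack = (empty)
pos 2: push '{'; stack = {
pos 3: '}' matches '{'; pop; stack = (empty)
pos 4: push '['; stack = [
pos 5: push '{'; stack = [{
pos 6: push '['; stack = [{[
pos 7: ']' matches '['; pop; stack = [{
pos 8: push '['; stack = [{[
pos 9: ']' matches '['; pop; stack = [{
pos 10: push '{'; stack = [{{
pos 11: '}' matches '{'; pop; stack = [{
pos 12: '}' matches '{'; pop; stack = [
pos 13: push '('; stack = [(
pos 14: saw closer ']' but top of stack is '(' (expected ')') → INVALID
Verdict: type mismatch at position 14: ']' closes '(' → no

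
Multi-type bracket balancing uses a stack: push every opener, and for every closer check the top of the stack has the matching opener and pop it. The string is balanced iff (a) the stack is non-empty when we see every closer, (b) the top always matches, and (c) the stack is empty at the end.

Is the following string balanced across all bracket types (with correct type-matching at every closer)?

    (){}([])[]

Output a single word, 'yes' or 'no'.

Answer: yes

Derivation:
pos 0: push '('; stack = (
pos 1: ')' matches '('; pop; stack = (empty)
pos 2: push '{'; stack = {
pos 3: '}' matches '{'; pop; stack = (empty)
pos 4: push '('; stack = (
pos 5: push '['; stack = ([
pos 6: ']' matches '['; pop; stack = (
pos 7: ')' matches '('; pop; stack = (empty)
pos 8: push '['; stack = [
pos 9: ']' matches '['; pop; stack = (empty)
end: stack empty → VALID
Verdict: properly nested → yes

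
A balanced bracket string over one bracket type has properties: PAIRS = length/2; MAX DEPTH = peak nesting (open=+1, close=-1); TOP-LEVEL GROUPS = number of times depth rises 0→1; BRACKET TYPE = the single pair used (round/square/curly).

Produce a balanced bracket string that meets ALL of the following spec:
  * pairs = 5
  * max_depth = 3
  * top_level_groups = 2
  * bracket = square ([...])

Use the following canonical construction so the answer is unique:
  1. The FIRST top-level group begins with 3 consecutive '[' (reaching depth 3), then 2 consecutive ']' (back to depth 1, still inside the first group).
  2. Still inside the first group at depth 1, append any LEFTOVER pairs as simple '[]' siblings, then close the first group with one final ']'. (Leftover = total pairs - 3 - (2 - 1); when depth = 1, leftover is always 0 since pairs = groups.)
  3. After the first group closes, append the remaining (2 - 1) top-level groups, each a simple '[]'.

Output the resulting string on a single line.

Spec: pairs=5 depth=3 groups=2
Leftover pairs = 5 - 3 - (2-1) = 1
First group: deep chain of depth 3 + 1 sibling pairs
Remaining 1 groups: simple '[]' each

Answer: [[[]][]][]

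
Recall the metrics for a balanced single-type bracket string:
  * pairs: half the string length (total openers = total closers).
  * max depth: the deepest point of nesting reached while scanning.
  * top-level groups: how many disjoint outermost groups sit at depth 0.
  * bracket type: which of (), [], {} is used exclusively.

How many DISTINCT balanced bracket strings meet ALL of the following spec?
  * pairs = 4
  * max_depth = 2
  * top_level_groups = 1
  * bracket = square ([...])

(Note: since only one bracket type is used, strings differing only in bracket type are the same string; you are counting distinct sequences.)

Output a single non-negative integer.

Spec: pairs=4 depth=2 groups=1
Count(depth <= 2) = 1
Count(depth <= 1) = 0
Count(depth == 2) = 1 - 0 = 1

Answer: 1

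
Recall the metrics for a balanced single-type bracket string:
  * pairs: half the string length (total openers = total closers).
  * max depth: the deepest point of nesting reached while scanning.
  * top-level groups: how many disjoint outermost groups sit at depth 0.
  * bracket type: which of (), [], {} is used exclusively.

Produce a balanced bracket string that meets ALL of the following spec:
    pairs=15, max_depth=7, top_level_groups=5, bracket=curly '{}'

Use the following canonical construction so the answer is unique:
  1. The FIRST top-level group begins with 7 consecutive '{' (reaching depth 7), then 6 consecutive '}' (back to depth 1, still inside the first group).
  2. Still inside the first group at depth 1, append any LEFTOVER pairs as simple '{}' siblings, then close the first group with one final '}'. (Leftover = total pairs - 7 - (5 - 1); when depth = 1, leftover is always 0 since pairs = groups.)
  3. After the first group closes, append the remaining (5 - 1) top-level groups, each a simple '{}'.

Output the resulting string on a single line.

Spec: pairs=15 depth=7 groups=5
Leftover pairs = 15 - 7 - (5-1) = 4
First group: deep chain of depth 7 + 4 sibling pairs
Remaining 4 groups: simple '{}' each

Answer: {{{{{{{}}}}}}{}{}{}{}}{}{}{}{}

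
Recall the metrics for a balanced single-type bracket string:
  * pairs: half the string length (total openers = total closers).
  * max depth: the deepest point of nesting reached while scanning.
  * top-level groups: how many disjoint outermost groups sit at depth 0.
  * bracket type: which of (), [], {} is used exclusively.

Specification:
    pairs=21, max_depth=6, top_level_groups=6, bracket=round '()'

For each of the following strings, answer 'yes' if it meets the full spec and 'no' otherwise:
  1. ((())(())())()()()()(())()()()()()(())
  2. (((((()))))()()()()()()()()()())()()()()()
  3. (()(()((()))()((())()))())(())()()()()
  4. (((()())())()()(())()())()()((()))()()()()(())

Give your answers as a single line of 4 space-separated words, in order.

Answer: no yes no no

Derivation:
String 1 '((())(())())()()()()(())()()()()()(())': depth seq [1 2 3 2 1 2 3 2 1 2 1 0 1 0 1 0 1 0 1 0 1 2 1 0 1 0 1 0 1 0 1 0 1 0 1 2 1 0]
  -> pairs=19 depth=3 groups=12 -> no
String 2 '(((((()))))()()()()()()()()()())()()()()()': depth seq [1 2 3 4 5 6 5 4 3 2 1 2 1 2 1 2 1 2 1 2 1 2 1 2 1 2 1 2 1 2 1 0 1 0 1 0 1 0 1 0 1 0]
  -> pairs=21 depth=6 groups=6 -> yes
String 3 '(()(()((()))()((())()))())(())()()()()': depth seq [1 2 1 2 3 2 3 4 5 4 3 2 3 2 3 4 5 4 3 4 3 2 1 2 1 0 1 2 1 0 1 0 1 0 1 0 1 0]
  -> pairs=19 depth=5 groups=6 -> no
String 4 '(((()())())()()(())()())()()((()))()()()()(())': depth seq [1 2 3 4 3 4 3 2 3 2 1 2 1 2 1 2 3 2 1 2 1 2 1 0 1 0 1 0 1 2 3 2 1 0 1 0 1 0 1 0 1 0 1 2 1 0]
  -> pairs=23 depth=4 groups=9 -> no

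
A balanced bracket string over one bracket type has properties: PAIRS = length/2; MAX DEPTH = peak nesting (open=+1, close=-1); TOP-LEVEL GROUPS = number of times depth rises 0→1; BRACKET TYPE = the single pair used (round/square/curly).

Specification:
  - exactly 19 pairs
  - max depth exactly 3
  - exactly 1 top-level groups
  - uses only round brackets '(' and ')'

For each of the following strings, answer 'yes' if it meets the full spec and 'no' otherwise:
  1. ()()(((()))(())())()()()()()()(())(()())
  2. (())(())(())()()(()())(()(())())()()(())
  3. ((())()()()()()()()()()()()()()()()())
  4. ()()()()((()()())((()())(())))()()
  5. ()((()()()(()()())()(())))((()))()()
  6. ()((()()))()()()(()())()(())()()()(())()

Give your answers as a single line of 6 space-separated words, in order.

String 1 '()()(((()))(())())()()()()()()(())(()())': depth seq [1 0 1 0 1 2 3 4 3 2 1 2 3 2 1 2 1 0 1 0 1 0 1 0 1 0 1 0 1 0 1 2 1 0 1 2 1 2 1 0]
  -> pairs=20 depth=4 groups=11 -> no
String 2 '(())(())(())()()(()())(()(())())()()(())': depth seq [1 2 1 0 1 2 1 0 1 2 1 0 1 0 1 0 1 2 1 2 1 0 1 2 1 2 3 2 1 2 1 0 1 0 1 0 1 2 1 0]
  -> pairs=20 depth=3 groups=10 -> no
String 3 '((())()()()()()()()()()()()()()()()())': depth seq [1 2 3 2 1 2 1 2 1 2 1 2 1 2 1 2 1 2 1 2 1 2 1 2 1 2 1 2 1 2 1 2 1 2 1 2 1 0]
  -> pairs=19 depth=3 groups=1 -> yes
String 4 '()()()()((()()())((()())(())))()()': depth seq [1 0 1 0 1 0 1 0 1 2 3 2 3 2 3 2 1 2 3 4 3 4 3 2 3 4 3 2 1 0 1 0 1 0]
  -> pairs=17 depth=4 groups=7 -> no
String 5 '()((()()()(()()())()(())))((()))()()': depth seq [1 0 1 2 3 2 3 2 3 2 3 4 3 4 3 4 3 2 3 2 3 4 3 2 1 0 1 2 3 2 1 0 1 0 1 0]
  -> pairs=18 depth=4 groups=5 -> no
String 6 '()((()()))()()()(()())()(())()()()(())()': depth seq [1 0 1 2 3 2 3 2 1 0 1 0 1 0 1 0 1 2 1 2 1 0 1 0 1 2 1 0 1 0 1 0 1 0 1 2 1 0 1 0]
  -> pairs=20 depth=3 groups=13 -> no

Answer: no no yes no no no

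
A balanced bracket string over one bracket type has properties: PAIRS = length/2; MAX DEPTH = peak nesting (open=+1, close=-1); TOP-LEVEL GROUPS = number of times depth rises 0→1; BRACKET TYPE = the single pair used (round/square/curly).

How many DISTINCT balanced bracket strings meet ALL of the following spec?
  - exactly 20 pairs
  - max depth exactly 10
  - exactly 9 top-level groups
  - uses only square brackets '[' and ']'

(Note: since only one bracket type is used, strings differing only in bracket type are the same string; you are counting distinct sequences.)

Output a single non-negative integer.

Answer: 3132

Derivation:
Spec: pairs=20 depth=10 groups=9
Count(depth <= 10) = 24582033
Count(depth <= 9) = 24578901
Count(depth == 10) = 24582033 - 24578901 = 3132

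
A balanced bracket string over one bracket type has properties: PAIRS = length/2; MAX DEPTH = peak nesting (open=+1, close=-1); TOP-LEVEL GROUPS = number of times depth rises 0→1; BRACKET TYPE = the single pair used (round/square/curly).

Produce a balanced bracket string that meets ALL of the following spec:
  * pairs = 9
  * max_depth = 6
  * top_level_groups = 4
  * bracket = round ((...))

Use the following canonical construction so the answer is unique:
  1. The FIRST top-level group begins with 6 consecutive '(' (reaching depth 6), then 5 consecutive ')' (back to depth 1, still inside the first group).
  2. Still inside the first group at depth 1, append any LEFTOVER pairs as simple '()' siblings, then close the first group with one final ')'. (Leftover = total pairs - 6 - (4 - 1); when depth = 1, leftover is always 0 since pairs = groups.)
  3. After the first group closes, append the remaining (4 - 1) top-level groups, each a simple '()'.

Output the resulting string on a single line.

Spec: pairs=9 depth=6 groups=4
Leftover pairs = 9 - 6 - (4-1) = 0
First group: deep chain of depth 6 + 0 sibling pairs
Remaining 3 groups: simple '()' each

Answer: (((((())))))()()()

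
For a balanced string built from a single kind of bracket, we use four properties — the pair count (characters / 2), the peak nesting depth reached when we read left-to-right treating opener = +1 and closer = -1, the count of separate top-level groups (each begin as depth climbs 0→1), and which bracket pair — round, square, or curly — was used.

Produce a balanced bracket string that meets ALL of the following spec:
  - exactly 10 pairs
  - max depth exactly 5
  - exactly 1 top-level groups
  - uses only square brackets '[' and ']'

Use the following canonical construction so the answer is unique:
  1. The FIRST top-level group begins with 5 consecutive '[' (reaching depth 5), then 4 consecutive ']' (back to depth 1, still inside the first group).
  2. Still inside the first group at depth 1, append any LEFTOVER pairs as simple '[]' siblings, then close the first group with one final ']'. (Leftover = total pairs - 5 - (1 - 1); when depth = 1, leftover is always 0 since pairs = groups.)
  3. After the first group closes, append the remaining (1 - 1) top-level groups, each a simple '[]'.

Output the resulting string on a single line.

Answer: [[[[[]]]][][][][][]]

Derivation:
Spec: pairs=10 depth=5 groups=1
Leftover pairs = 10 - 5 - (1-1) = 5
First group: deep chain of depth 5 + 5 sibling pairs
Remaining 0 groups: simple '[]' each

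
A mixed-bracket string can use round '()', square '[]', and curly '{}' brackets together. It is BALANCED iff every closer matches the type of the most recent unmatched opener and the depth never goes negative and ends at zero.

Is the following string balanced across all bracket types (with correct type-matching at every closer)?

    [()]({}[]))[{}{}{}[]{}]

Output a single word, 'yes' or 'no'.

Answer: no

Derivation:
pos 0: push '['; stack = [
pos 1: push '('; stack = [(
pos 2: ')' matches '('; pop; stack = [
pos 3: ']' matches '['; pop; stack = (empty)
pos 4: push '('; stack = (
pos 5: push '{'; stack = ({
pos 6: '}' matches '{'; pop; stack = (
pos 7: push '['; stack = ([
pos 8: ']' matches '['; pop; stack = (
pos 9: ')' matches '('; pop; stack = (empty)
pos 10: saw closer ')' but stack is empty → INVALID
Verdict: unmatched closer ')' at position 10 → no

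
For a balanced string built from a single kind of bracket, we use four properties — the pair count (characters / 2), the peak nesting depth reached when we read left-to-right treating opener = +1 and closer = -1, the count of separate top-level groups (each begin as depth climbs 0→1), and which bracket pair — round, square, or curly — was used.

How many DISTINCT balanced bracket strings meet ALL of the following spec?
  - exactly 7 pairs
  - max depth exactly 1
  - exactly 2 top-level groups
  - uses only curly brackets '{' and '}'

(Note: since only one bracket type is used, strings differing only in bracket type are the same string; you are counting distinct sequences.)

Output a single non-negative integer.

Spec: pairs=7 depth=1 groups=2
Count(depth <= 1) = 0
Count(depth <= 0) = 0
Count(depth == 1) = 0 - 0 = 0

Answer: 0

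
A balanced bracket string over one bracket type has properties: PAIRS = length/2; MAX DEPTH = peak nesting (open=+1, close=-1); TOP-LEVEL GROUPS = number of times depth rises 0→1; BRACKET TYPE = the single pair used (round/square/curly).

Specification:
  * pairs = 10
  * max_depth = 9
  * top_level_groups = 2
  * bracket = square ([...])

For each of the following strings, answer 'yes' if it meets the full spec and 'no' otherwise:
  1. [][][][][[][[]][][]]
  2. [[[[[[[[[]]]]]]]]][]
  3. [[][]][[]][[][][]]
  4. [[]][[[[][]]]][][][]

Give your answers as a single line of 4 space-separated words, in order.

String 1 '[][][][][[][[]][][]]': depth seq [1 0 1 0 1 0 1 0 1 2 1 2 3 2 1 2 1 2 1 0]
  -> pairs=10 depth=3 groups=5 -> no
String 2 '[[[[[[[[[]]]]]]]]][]': depth seq [1 2 3 4 5 6 7 8 9 8 7 6 5 4 3 2 1 0 1 0]
  -> pairs=10 depth=9 groups=2 -> yes
String 3 '[[][]][[]][[][][]]': depth seq [1 2 1 2 1 0 1 2 1 0 1 2 1 2 1 2 1 0]
  -> pairs=9 depth=2 groups=3 -> no
String 4 '[[]][[[[][]]]][][][]': depth seq [1 2 1 0 1 2 3 4 3 4 3 2 1 0 1 0 1 0 1 0]
  -> pairs=10 depth=4 groups=5 -> no

Answer: no yes no no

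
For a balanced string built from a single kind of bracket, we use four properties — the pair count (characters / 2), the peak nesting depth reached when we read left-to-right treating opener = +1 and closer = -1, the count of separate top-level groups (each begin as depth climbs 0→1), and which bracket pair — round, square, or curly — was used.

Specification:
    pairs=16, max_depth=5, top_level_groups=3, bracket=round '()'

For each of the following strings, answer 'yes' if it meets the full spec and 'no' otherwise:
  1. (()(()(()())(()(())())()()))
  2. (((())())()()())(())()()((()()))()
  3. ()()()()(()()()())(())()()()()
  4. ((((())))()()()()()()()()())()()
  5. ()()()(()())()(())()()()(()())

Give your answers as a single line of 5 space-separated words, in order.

Answer: no no no yes no

Derivation:
String 1 '(()(()(()())(()(())())()()))': depth seq [1 2 1 2 3 2 3 4 3 4 3 2 3 4 3 4 5 4 3 4 3 2 3 2 3 2 1 0]
  -> pairs=14 depth=5 groups=1 -> no
String 2 '(((())())()()())(())()()((()()))()': depth seq [1 2 3 4 3 2 3 2 1 2 1 2 1 2 1 0 1 2 1 0 1 0 1 0 1 2 3 2 3 2 1 0 1 0]
  -> pairs=17 depth=4 groups=6 -> no
String 3 '()()()()(()()()())(())()()()()': depth seq [1 0 1 0 1 0 1 0 1 2 1 2 1 2 1 2 1 0 1 2 1 0 1 0 1 0 1 0 1 0]
  -> pairs=15 depth=2 groups=10 -> no
String 4 '((((())))()()()()()()()()())()()': depth seq [1 2 3 4 5 4 3 2 1 2 1 2 1 2 1 2 1 2 1 2 1 2 1 2 1 2 1 0 1 0 1 0]
  -> pairs=16 depth=5 groups=3 -> yes
String 5 '()()()(()())()(())()()()(()())': depth seq [1 0 1 0 1 0 1 2 1 2 1 0 1 0 1 2 1 0 1 0 1 0 1 0 1 2 1 2 1 0]
  -> pairs=15 depth=2 groups=10 -> no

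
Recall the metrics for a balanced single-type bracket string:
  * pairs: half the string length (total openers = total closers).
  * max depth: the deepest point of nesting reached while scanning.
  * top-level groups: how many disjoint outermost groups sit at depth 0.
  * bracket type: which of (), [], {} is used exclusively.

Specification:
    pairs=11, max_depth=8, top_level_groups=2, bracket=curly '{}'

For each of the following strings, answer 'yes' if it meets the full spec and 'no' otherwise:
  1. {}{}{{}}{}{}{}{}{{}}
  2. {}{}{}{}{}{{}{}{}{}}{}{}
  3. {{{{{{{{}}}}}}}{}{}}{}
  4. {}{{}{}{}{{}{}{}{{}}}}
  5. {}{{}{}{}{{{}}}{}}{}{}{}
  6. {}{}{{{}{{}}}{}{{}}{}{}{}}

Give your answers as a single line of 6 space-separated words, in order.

String 1 '{}{}{{}}{}{}{}{}{{}}': depth seq [1 0 1 0 1 2 1 0 1 0 1 0 1 0 1 0 1 2 1 0]
  -> pairs=10 depth=2 groups=8 -> no
String 2 '{}{}{}{}{}{{}{}{}{}}{}{}': depth seq [1 0 1 0 1 0 1 0 1 0 1 2 1 2 1 2 1 2 1 0 1 0 1 0]
  -> pairs=12 depth=2 groups=8 -> no
String 3 '{{{{{{{{}}}}}}}{}{}}{}': depth seq [1 2 3 4 5 6 7 8 7 6 5 4 3 2 1 2 1 2 1 0 1 0]
  -> pairs=11 depth=8 groups=2 -> yes
String 4 '{}{{}{}{}{{}{}{}{{}}}}': depth seq [1 0 1 2 1 2 1 2 1 2 3 2 3 2 3 2 3 4 3 2 1 0]
  -> pairs=11 depth=4 groups=2 -> no
String 5 '{}{{}{}{}{{{}}}{}}{}{}{}': depth seq [1 0 1 2 1 2 1 2 1 2 3 4 3 2 1 2 1 0 1 0 1 0 1 0]
  -> pairs=12 depth=4 groups=5 -> no
String 6 '{}{}{{{}{{}}}{}{{}}{}{}{}}': depth seq [1 0 1 0 1 2 3 2 3 4 3 2 1 2 1 2 3 2 1 2 1 2 1 2 1 0]
  -> pairs=13 depth=4 groups=3 -> no

Answer: no no yes no no no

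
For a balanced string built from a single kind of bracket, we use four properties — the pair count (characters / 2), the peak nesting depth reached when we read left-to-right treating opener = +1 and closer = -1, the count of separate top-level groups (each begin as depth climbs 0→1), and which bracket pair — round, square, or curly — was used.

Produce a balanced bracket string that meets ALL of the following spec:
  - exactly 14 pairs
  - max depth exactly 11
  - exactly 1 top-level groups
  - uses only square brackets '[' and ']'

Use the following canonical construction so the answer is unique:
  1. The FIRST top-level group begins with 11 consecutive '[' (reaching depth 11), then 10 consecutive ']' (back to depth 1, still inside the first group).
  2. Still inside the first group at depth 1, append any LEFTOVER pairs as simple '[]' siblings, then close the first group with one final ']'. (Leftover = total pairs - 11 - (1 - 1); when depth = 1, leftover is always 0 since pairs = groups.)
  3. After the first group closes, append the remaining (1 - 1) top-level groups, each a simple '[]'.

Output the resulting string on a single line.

Answer: [[[[[[[[[[[]]]]]]]]]][][][]]

Derivation:
Spec: pairs=14 depth=11 groups=1
Leftover pairs = 14 - 11 - (1-1) = 3
First group: deep chain of depth 11 + 3 sibling pairs
Remaining 0 groups: simple '[]' each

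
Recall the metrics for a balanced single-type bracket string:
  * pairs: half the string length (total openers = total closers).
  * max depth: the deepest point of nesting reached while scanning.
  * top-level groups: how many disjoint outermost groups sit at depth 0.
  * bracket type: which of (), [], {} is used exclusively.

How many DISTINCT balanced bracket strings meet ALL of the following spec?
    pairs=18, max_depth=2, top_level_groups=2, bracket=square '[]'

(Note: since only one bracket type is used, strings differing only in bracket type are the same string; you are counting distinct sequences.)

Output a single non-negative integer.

Spec: pairs=18 depth=2 groups=2
Count(depth <= 2) = 17
Count(depth <= 1) = 0
Count(depth == 2) = 17 - 0 = 17

Answer: 17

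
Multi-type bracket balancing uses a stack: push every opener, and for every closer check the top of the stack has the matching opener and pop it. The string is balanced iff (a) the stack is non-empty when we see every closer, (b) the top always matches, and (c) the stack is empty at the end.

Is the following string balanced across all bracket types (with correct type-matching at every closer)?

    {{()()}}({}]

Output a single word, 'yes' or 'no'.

Answer: no

Derivation:
pos 0: push '{'; stack = {
pos 1: push '{'; stack = {{
pos 2: push '('; stack = {{(
pos 3: ')' matches '('; pop; stack = {{
pos 4: push '('; stack = {{(
pos 5: ')' matches '('; pop; stack = {{
pos 6: '}' matches '{'; pop; stack = {
pos 7: '}' matches '{'; pop; stack = (empty)
pos 8: push '('; stack = (
pos 9: push '{'; stack = ({
pos 10: '}' matches '{'; pop; stack = (
pos 11: saw closer ']' but top of stack is '(' (expected ')') → INVALID
Verdict: type mismatch at position 11: ']' closes '(' → no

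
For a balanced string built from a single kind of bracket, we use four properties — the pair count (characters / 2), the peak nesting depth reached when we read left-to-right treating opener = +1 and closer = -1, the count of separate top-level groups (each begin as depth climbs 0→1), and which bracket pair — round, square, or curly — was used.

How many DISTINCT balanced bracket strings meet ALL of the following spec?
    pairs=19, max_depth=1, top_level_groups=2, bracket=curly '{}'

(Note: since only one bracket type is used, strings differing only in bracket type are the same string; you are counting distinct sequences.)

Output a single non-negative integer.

Spec: pairs=19 depth=1 groups=2
Count(depth <= 1) = 0
Count(depth <= 0) = 0
Count(depth == 1) = 0 - 0 = 0

Answer: 0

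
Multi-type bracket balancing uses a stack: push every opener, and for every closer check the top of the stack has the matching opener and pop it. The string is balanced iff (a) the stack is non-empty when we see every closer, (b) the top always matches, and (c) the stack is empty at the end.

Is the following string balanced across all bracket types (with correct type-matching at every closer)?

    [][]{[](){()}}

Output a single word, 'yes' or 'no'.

pos 0: push '['; stack = [
pos 1: ']' matches '['; pop; stack = (empty)
pos 2: push '['; stack = [
pos 3: ']' matches '['; pop; stack = (empty)
pos 4: push '{'; stack = {
pos 5: push '['; stack = {[
pos 6: ']' matches '['; pop; stack = {
pos 7: push '('; stack = {(
pos 8: ')' matches '('; pop; stack = {
pos 9: push '{'; stack = {{
pos 10: push '('; stack = {{(
pos 11: ')' matches '('; pop; stack = {{
pos 12: '}' matches '{'; pop; stack = {
pos 13: '}' matches '{'; pop; stack = (empty)
end: stack empty → VALID
Verdict: properly nested → yes

Answer: yes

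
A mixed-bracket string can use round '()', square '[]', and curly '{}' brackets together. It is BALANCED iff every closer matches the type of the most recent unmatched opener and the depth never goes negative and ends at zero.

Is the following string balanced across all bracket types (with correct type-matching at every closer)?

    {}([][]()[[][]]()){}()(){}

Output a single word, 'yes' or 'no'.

Answer: yes

Derivation:
pos 0: push '{'; stack = {
pos 1: '}' matches '{'; pop; stack = (empty)
pos 2: push '('; stack = (
pos 3: push '['; stack = ([
pos 4: ']' matches '['; pop; stack = (
pos 5: push '['; stack = ([
pos 6: ']' matches '['; pop; stack = (
pos 7: push '('; stack = ((
pos 8: ')' matches '('; pop; stack = (
pos 9: push '['; stack = ([
pos 10: push '['; stack = ([[
pos 11: ']' matches '['; pop; stack = ([
pos 12: push '['; stack = ([[
pos 13: ']' matches '['; pop; stack = ([
pos 14: ']' matches '['; pop; stack = (
pos 15: push '('; stack = ((
pos 16: ')' matches '('; pop; stack = (
pos 17: ')' matches '('; pop; stack = (empty)
pos 18: push '{'; stack = {
pos 19: '}' matches '{'; pop; stack = (empty)
pos 20: push '('; stack = (
pos 21: ')' matches '('; pop; stack = (empty)
pos 22: push '('; stack = (
pos 23: ')' matches '('; pop; stack = (empty)
pos 24: push '{'; stack = {
pos 25: '}' matches '{'; pop; stack = (empty)
end: stack empty → VALID
Verdict: properly nested → yes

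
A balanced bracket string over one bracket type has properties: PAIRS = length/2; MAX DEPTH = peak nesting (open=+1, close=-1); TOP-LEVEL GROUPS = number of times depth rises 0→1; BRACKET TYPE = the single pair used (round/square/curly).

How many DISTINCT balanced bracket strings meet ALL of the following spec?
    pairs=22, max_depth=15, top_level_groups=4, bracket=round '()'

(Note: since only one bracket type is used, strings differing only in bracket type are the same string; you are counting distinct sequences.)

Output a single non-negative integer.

Spec: pairs=22 depth=15 groups=4
Count(depth <= 15) = 11337995396
Count(depth <= 14) = 11337767324
Count(depth == 15) = 11337995396 - 11337767324 = 228072

Answer: 228072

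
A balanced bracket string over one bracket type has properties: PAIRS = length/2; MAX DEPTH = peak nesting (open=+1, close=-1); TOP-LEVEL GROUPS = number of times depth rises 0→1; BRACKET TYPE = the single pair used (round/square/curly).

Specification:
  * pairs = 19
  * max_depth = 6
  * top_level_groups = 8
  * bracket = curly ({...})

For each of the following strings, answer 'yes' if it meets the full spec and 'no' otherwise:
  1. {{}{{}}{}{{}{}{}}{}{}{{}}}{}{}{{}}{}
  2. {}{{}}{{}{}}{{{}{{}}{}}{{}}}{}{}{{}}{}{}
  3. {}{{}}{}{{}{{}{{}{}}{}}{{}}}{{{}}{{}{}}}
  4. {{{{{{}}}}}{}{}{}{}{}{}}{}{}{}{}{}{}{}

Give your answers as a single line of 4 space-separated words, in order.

String 1 '{{}{{}}{}{{}{}{}}{}{}{{}}}{}{}{{}}{}': depth seq [1 2 1 2 3 2 1 2 1 2 3 2 3 2 3 2 1 2 1 2 1 2 3 2 1 0 1 0 1 0 1 2 1 0 1 0]
  -> pairs=18 depth=3 groups=5 -> no
String 2 '{}{{}}{{}{}}{{{}{{}}{}}{{}}}{}{}{{}}{}{}': depth seq [1 0 1 2 1 0 1 2 1 2 1 0 1 2 3 2 3 4 3 2 3 2 1 2 3 2 1 0 1 0 1 0 1 2 1 0 1 0 1 0]
  -> pairs=20 depth=4 groups=9 -> no
String 3 '{}{{}}{}{{}{{}{{}{}}{}}{{}}}{{{}}{{}{}}}': depth seq [1 0 1 2 1 0 1 0 1 2 1 2 3 2 3 4 3 4 3 2 3 2 1 2 3 2 1 0 1 2 3 2 1 2 3 2 3 2 1 0]
  -> pairs=20 depth=4 groups=5 -> no
String 4 '{{{{{{}}}}}{}{}{}{}{}{}}{}{}{}{}{}{}{}': depth seq [1 2 3 4 5 6 5 4 3 2 1 2 1 2 1 2 1 2 1 2 1 2 1 0 1 0 1 0 1 0 1 0 1 0 1 0 1 0]
  -> pairs=19 depth=6 groups=8 -> yes

Answer: no no no yes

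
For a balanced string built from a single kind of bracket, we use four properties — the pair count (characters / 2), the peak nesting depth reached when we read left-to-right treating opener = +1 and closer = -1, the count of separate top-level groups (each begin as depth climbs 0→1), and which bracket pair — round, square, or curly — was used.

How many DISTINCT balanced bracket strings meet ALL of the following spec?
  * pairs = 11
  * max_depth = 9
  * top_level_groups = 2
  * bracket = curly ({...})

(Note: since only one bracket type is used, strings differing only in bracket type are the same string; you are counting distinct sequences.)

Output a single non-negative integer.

Answer: 32

Derivation:
Spec: pairs=11 depth=9 groups=2
Count(depth <= 9) = 16794
Count(depth <= 8) = 16762
Count(depth == 9) = 16794 - 16762 = 32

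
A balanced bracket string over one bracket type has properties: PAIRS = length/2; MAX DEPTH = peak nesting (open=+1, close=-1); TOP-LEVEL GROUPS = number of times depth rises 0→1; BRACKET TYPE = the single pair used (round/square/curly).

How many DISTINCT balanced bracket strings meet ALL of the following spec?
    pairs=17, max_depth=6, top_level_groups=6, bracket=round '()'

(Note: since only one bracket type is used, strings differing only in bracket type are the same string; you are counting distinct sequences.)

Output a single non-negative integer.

Answer: 620916

Derivation:
Spec: pairs=17 depth=6 groups=6
Count(depth <= 6) = 4310280
Count(depth <= 5) = 3689364
Count(depth == 6) = 4310280 - 3689364 = 620916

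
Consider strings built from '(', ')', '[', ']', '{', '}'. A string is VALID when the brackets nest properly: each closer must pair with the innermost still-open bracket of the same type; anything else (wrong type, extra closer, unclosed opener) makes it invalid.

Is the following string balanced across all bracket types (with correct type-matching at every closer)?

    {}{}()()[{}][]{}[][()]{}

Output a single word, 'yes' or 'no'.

pos 0: push '{'; stack = {
pos 1: '}' matches '{'; pop; stack = (empty)
pos 2: push '{'; stack = {
pos 3: '}' matches '{'; pop; stack = (empty)
pos 4: push '('; stack = (
pos 5: ')' matches '('; pop; stack = (empty)
pos 6: push '('; stack = (
pos 7: ')' matches '('; pop; stack = (empty)
pos 8: push '['; stack = [
pos 9: push '{'; stack = [{
pos 10: '}' matches '{'; pop; stack = [
pos 11: ']' matches '['; pop; stack = (empty)
pos 12: push '['; stack = [
pos 13: ']' matches '['; pop; stack = (empty)
pos 14: push '{'; stack = {
pos 15: '}' matches '{'; pop; stack = (empty)
pos 16: push '['; stack = [
pos 17: ']' matches '['; pop; stack = (empty)
pos 18: push '['; stack = [
pos 19: push '('; stack = [(
pos 20: ')' matches '('; pop; stack = [
pos 21: ']' matches '['; pop; stack = (empty)
pos 22: push '{'; stack = {
pos 23: '}' matches '{'; pop; stack = (empty)
end: stack empty → VALID
Verdict: properly nested → yes

Answer: yes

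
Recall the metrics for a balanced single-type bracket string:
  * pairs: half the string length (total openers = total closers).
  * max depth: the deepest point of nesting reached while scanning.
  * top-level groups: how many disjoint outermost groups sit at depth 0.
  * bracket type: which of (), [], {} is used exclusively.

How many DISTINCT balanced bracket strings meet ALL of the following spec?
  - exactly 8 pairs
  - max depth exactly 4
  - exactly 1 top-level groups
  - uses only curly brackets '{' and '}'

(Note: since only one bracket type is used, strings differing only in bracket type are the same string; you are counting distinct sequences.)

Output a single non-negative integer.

Spec: pairs=8 depth=4 groups=1
Count(depth <= 4) = 233
Count(depth <= 3) = 64
Count(depth == 4) = 233 - 64 = 169

Answer: 169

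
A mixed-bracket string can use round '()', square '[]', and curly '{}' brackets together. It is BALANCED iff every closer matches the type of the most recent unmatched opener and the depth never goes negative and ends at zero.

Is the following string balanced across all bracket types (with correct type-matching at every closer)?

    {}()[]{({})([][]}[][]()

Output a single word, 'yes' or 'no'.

Answer: no

Derivation:
pos 0: push '{'; stack = {
pos 1: '}' matches '{'; pop; stack = (empty)
pos 2: push '('; stack = (
pos 3: ')' matches '('; pop; stack = (empty)
pos 4: push '['; stack = [
pos 5: ']' matches '['; pop; stack = (empty)
pos 6: push '{'; stack = {
pos 7: push '('; stack = {(
pos 8: push '{'; stack = {({
pos 9: '}' matches '{'; pop; stack = {(
pos 10: ')' matches '('; pop; stack = {
pos 11: push '('; stack = {(
pos 12: push '['; stack = {([
pos 13: ']' matches '['; pop; stack = {(
pos 14: push '['; stack = {([
pos 15: ']' matches '['; pop; stack = {(
pos 16: saw closer '}' but top of stack is '(' (expected ')') → INVALID
Verdict: type mismatch at position 16: '}' closes '(' → no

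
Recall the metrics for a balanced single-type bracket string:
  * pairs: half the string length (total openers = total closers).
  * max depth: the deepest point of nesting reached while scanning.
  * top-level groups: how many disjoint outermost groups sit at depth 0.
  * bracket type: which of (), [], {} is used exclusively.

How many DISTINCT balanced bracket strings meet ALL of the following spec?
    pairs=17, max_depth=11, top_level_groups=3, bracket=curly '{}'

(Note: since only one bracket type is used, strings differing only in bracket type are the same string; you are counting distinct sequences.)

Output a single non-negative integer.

Spec: pairs=17 depth=11 groups=3
Count(depth <= 11) = 25653165
Count(depth <= 10) = 25603665
Count(depth == 11) = 25653165 - 25603665 = 49500

Answer: 49500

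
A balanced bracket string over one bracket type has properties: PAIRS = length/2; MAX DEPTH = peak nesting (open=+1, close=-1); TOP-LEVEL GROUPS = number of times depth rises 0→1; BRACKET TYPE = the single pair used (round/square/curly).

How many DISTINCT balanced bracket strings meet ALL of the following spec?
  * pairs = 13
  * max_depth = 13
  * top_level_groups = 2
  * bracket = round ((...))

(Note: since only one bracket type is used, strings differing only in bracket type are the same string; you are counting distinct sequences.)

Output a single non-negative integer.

Answer: 0

Derivation:
Spec: pairs=13 depth=13 groups=2
Count(depth <= 13) = 208012
Count(depth <= 12) = 208012
Count(depth == 13) = 208012 - 208012 = 0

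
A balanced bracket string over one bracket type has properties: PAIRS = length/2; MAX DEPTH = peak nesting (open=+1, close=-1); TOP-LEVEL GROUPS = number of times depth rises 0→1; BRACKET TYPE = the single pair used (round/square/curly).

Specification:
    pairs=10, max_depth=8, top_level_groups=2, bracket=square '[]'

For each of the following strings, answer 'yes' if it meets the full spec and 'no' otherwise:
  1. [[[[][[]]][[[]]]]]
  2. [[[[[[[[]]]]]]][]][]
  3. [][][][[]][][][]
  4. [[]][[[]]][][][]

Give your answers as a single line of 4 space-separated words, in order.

Answer: no yes no no

Derivation:
String 1 '[[[[][[]]][[[]]]]]': depth seq [1 2 3 4 3 4 5 4 3 2 3 4 5 4 3 2 1 0]
  -> pairs=9 depth=5 groups=1 -> no
String 2 '[[[[[[[[]]]]]]][]][]': depth seq [1 2 3 4 5 6 7 8 7 6 5 4 3 2 1 2 1 0 1 0]
  -> pairs=10 depth=8 groups=2 -> yes
String 3 '[][][][[]][][][]': depth seq [1 0 1 0 1 0 1 2 1 0 1 0 1 0 1 0]
  -> pairs=8 depth=2 groups=7 -> no
String 4 '[[]][[[]]][][][]': depth seq [1 2 1 0 1 2 3 2 1 0 1 0 1 0 1 0]
  -> pairs=8 depth=3 groups=5 -> no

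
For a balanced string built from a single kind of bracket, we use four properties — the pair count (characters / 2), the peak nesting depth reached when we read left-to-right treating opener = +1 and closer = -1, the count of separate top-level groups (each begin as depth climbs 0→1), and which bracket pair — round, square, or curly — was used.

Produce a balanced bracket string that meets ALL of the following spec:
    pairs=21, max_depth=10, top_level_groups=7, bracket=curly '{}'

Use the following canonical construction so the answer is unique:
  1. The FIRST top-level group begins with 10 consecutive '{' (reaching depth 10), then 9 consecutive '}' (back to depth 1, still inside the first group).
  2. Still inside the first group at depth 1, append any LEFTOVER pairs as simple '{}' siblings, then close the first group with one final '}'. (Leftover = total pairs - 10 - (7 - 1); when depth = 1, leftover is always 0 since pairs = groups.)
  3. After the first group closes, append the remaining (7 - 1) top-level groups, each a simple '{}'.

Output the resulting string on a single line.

Spec: pairs=21 depth=10 groups=7
Leftover pairs = 21 - 10 - (7-1) = 5
First group: deep chain of depth 10 + 5 sibling pairs
Remaining 6 groups: simple '{}' each

Answer: {{{{{{{{{{}}}}}}}}}{}{}{}{}{}}{}{}{}{}{}{}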